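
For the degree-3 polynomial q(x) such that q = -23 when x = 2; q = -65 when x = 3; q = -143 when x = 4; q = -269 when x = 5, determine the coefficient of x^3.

Build the Lagrange basis polynomials:
L_0(x) = (x - 3)(x - 4)(x - 5) / [-6] = -(1/6)x^3 + 2x^2 - (47/6)x + 10
L_1(x) = (x - 2)(x - 4)(x - 5) / [2] = (1/2)x^3 - (11/2)x^2 + 19x - 20
L_2(x) = (x - 2)(x - 3)(x - 5) / [-2] = -(1/2)x^3 + 5x^2 - (31/2)x + 15
L_3(x) = (x - 2)(x - 3)(x - 4) / [6] = (1/6)x^3 - (3/2)x^2 + (13/3)x - 4
q(x) = (-23)·L_0 + (-65)·L_1 + (-143)·L_2 + (-269)·L_3
Only the coefficient of x^3 is needed; take it from each L_i and combine:
(-23)·(-1/6) + (-65)·(1/2) + (-143)·(-1/2) + (-269)·(1/6) = -2

-2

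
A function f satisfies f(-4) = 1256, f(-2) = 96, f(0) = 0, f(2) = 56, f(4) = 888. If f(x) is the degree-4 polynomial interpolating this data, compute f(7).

L_0(7) = (9)·(7)·(5)·(3)/[(-2)·(-4)·(-6)·(-8)] = 315/128
L_1(7) = (11)·(7)·(5)·(3)/[(2)·(-2)·(-4)·(-6)] = -385/32
L_2(7) = (11)·(9)·(5)·(3)/[(4)·(2)·(-2)·(-4)] = 1485/64
L_3(7) = (11)·(9)·(7)·(3)/[(6)·(4)·(2)·(-2)] = -693/32
L_4(7) = (11)·(9)·(7)·(5)/[(8)·(6)·(4)·(2)] = 1155/128
Sum: 1256·(315/128) + 96·(-385/32) + 0 + 56·(-693/32) + 888·(1155/128) = 8736

8736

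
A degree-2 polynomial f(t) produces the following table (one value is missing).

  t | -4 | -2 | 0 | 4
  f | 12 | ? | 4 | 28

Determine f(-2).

The 3 known values determine f uniquely (degree ≤ 2).
Evaluate each Lagrange basis at t = -2:
L_0(-2) = (-2)·(-6)/[(-4)·(-8)] = 3/8
L_1(-2) = (2)·(-6)/[(4)·(-4)] = 3/4
L_2(-2) = (2)·(-2)/[(8)·(4)] = -1/8
Sum: 12·(3/8) + 4·(3/4) + 28·(-1/8) = 4

4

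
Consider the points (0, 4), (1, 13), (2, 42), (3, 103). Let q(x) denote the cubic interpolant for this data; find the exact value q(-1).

3

L_0(-1) = (-2)·(-3)·(-4)/[(-1)·(-2)·(-3)] = 4
L_1(-1) = (-1)·(-3)·(-4)/[(1)·(-1)·(-2)] = -6
L_2(-1) = (-1)·(-2)·(-4)/[(2)·(1)·(-1)] = 4
L_3(-1) = (-1)·(-2)·(-3)/[(3)·(2)·(1)] = -1
Sum: 4·(4) + 13·(-6) + 42·(4) + 103·(-1) = 3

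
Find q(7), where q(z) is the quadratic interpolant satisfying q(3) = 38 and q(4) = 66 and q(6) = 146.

198

L_0(7) = (3)·(1)/[(-1)·(-3)] = 1
L_1(7) = (4)·(1)/[(1)·(-2)] = -2
L_2(7) = (4)·(3)/[(3)·(2)] = 2
Sum: 38·(1) + 66·(-2) + 146·(2) = 198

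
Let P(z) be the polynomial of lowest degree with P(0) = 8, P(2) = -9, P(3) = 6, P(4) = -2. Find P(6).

Using Newton's divided-difference form:
P[0,2] = (-9 - 8) / (2 - 0) = -17/2
P[2,3] = (6 - (-9)) / (3 - 2) = 15
P[3,4] = (-2 - 6) / (4 - 3) = -8
P[0,2,3] = (15 - (-17/2)) / (3 - 0) = 47/6
P[2,3,4] = (-8 - 15) / (4 - 2) = -23/2
P[0,2,3,4] = (-23/2 - 47/6) / (4 - 0) = -29/6
P(6) = 8 + (-17/2)·(6) + (47/6)·(6)·(4) + (-29/6)·(6)·(4)·(3) = -203

-203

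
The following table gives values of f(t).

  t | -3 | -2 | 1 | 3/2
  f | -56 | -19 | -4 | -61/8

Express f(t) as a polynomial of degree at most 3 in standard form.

Newton's divided differences:
f[-3,-2] = (-19 - (-56)) / (-2 - (-3)) = 37
f[-2,1] = (-4 - (-19)) / (1 - (-2)) = 5
f[1,3/2] = (-61/8 - (-4)) / (3/2 - 1) = -29/4
f[-3,-2,1] = (5 - 37) / (1 - (-3)) = -8
f[-2,1,3/2] = (-29/4 - 5) / (3/2 - (-2)) = -7/2
f[-3,-2,1,3/2] = (-7/2 - (-8)) / (3/2 - (-3)) = 1
f(t) = -56 + 37·(t + 3) + (-8)·(t + 3)(t + 2) + 1·(t + 3)(t + 2)(t - 1)
Expanding: f(t) = t^3 - 4t^2 - 2t + 1

f(t) = t^3 - 4t^2 - 2t + 1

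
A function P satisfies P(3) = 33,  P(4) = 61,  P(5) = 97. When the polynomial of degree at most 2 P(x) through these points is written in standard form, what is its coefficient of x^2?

4

The leading coefficient equals the top divided difference P[3,4,5].
P[3,4] = (61 - 33) / (4 - 3) = 28
P[4,5] = (97 - 61) / (5 - 4) = 36
P[3,4,5] = (36 - 28) / (5 - 3) = 4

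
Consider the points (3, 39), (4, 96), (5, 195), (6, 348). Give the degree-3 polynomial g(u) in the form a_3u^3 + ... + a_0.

Build the Lagrange basis polynomials:
L_0(u) = (u - 4)(u - 5)(u - 6) / [-6] = -(1/6)u^3 + (5/2)u^2 - (37/3)u + 20
L_1(u) = (u - 3)(u - 5)(u - 6) / [2] = (1/2)u^3 - 7u^2 + (63/2)u - 45
L_2(u) = (u - 3)(u - 4)(u - 6) / [-2] = -(1/2)u^3 + (13/2)u^2 - 27u + 36
L_3(u) = (u - 3)(u - 4)(u - 5) / [6] = (1/6)u^3 - 2u^2 + (47/6)u - 10
g(u) = 39·L_0 + 96·L_1 + 195·L_2 + 348·L_3
  39·L_0(u) = -(13/2)u^3 + (195/2)u^2 - 481u + 780
  96·L_1(u) = 48u^3 - 672u^2 + 3024u - 4320
  195·L_2(u) = -(195/2)u^3 + (2535/2)u^2 - 5265u + 7020
  348·L_3(u) = 58u^3 - 696u^2 + 2726u - 3480
Adding term by term: 2u^3 - 3u^2 + 4u

g(u) = 2u^3 - 3u^2 + 4u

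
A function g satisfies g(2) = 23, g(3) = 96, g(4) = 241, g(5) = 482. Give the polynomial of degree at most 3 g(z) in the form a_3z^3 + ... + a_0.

Build the Lagrange basis polynomials:
L_0(z) = (z - 3)(z - 4)(z - 5) / [-6] = -(1/6)z^3 + 2z^2 - (47/6)z + 10
L_1(z) = (z - 2)(z - 4)(z - 5) / [2] = (1/2)z^3 - (11/2)z^2 + 19z - 20
L_2(z) = (z - 2)(z - 3)(z - 5) / [-2] = -(1/2)z^3 + 5z^2 - (31/2)z + 15
L_3(z) = (z - 2)(z - 3)(z - 4) / [6] = (1/6)z^3 - (3/2)z^2 + (13/3)z - 4
g(z) = 23·L_0 + 96·L_1 + 241·L_2 + 482·L_3
  23·L_0(z) = -(23/6)z^3 + 46z^2 - (1081/6)z + 230
  96·L_1(z) = 48z^3 - 528z^2 + 1824z - 1920
  241·L_2(z) = -(241/2)z^3 + 1205z^2 - (7471/2)z + 3615
  482·L_3(z) = (241/3)z^3 - 723z^2 + (6266/3)z - 1928
Adding term by term: 4z^3 - 3z - 3

g(z) = 4z^3 - 3z - 3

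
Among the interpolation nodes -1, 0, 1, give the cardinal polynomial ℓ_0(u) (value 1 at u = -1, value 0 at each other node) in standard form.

ℓ_0(u) = (1/2)u^2 - (1/2)u

ℓ_0(u) = u(u - 1) / [(-1)·(-2)]
       = (u^2 - u) / (2)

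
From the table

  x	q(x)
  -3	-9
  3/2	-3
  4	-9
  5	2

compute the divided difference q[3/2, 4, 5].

134/35

q[3/2,4] = (-9 - (-3)) / (4 - 3/2) = -12/5
q[4,5] = (2 - (-9)) / (5 - 4) = 11
q[3/2,4,5] = (11 - (-12/5)) / (5 - 3/2) = 134/35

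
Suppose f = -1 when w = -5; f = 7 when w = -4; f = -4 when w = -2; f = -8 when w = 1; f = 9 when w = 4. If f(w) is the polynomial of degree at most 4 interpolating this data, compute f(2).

-13/27

Evaluate each Lagrange basis at w = 2:
L_0(2) = (6)·(4)·(1)·(-2)/[(-1)·(-3)·(-6)·(-9)] = -8/27
L_1(2) = (7)·(4)·(1)·(-2)/[(1)·(-2)·(-5)·(-8)] = 7/10
L_2(2) = (7)·(6)·(1)·(-2)/[(3)·(2)·(-3)·(-6)] = -7/9
L_3(2) = (7)·(6)·(4)·(-2)/[(6)·(5)·(3)·(-3)] = 56/45
L_4(2) = (7)·(6)·(4)·(1)/[(9)·(8)·(6)·(3)] = 7/54
Sum: (-1)·(-8/27) + 7·(7/10) + (-4)·(-7/9) + (-8)·(56/45) + 9·(7/54) = -13/27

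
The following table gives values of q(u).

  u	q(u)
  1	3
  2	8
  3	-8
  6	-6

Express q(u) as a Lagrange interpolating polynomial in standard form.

L_0(u) = (u - 2)(u - 3)(u - 6) / [-10] = -(1/10)u^3 + (11/10)u^2 - (18/5)u + 18/5
L_1(u) = (u - 1)(u - 3)(u - 6) / [4] = (1/4)u^3 - (5/2)u^2 + (27/4)u - 9/2
L_2(u) = (u - 1)(u - 2)(u - 6) / [-6] = -(1/6)u^3 + (3/2)u^2 - (10/3)u + 2
L_3(u) = (u - 1)(u - 2)(u - 3) / [60] = (1/60)u^3 - (1/10)u^2 + (11/60)u - 1/10
q(u) = 3·L_0 + 8·L_1 + (-8)·L_2 + (-6)·L_3
  3·L_0(u) = -(3/10)u^3 + (33/10)u^2 - (54/5)u + 54/5
  8·L_1(u) = 2u^3 - 20u^2 + 54u - 36
  (-8)·L_2(u) = (4/3)u^3 - 12u^2 + (80/3)u - 16
  (-6)·L_3(u) = -(1/10)u^3 + (3/5)u^2 - (11/10)u + 3/5
Adding term by term: (44/15)u^3 - (281/10)u^2 + (2063/30)u - 203/5

q(u) = (44/15)u^3 - (281/10)u^2 + (2063/30)u - 203/5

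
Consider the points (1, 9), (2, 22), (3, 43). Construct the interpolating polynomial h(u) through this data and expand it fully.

Newton's divided differences:
h[1,2] = (22 - 9) / (2 - 1) = 13
h[2,3] = (43 - 22) / (3 - 2) = 21
h[1,2,3] = (21 - 13) / (3 - 1) = 4
h(u) = 9 + 13·(u - 1) + 4·(u - 1)(u - 2)
Expanding: h(u) = 4u^2 + u + 4

h(u) = 4u^2 + u + 4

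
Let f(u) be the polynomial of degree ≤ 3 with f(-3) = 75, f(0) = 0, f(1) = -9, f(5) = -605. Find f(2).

-50

Using Newton's divided-difference form:
f[-3,0] = (0 - 75) / (0 - (-3)) = -25
f[0,1] = (-9 - 0) / (1 - 0) = -9
f[1,5] = (-605 - (-9)) / (5 - 1) = -149
f[-3,0,1] = (-9 - (-25)) / (1 - (-3)) = 4
f[0,1,5] = (-149 - (-9)) / (5 - 0) = -28
f[-3,0,1,5] = (-28 - 4) / (5 - (-3)) = -4
f(2) = 75 + (-25)·(5) + 4·(5)·(2) + (-4)·(5)·(2)·(1) = -50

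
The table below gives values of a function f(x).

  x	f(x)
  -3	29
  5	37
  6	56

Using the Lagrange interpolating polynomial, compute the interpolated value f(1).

L_0(1) = (-4)·(-5)/[(-8)·(-9)] = 5/18
L_1(1) = (4)·(-5)/[(8)·(-1)] = 5/2
L_2(1) = (4)·(-4)/[(9)·(1)] = -16/9
Sum: 29·(5/18) + 37·(5/2) + 56·(-16/9) = 1

1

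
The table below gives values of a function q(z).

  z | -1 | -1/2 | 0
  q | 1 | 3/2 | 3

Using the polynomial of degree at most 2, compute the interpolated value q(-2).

3

Evaluate each Lagrange basis at z = -2:
L_0(-2) = (-3/2)·(-2)/[(-1/2)·(-1)] = 6
L_1(-2) = (-1)·(-2)/[(1/2)·(-1/2)] = -8
L_2(-2) = (-1)·(-3/2)/[(1)·(1/2)] = 3
Sum: 1·(6) + 3/2·(-8) + 3·(3) = 3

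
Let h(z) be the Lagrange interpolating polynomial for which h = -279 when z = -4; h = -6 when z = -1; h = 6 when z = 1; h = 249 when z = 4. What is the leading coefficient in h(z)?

L_0(z) = (z + 1)(z - 1)(z - 4) / [-120] = -(1/120)z^3 + (1/30)z^2 + (1/120)z - 1/30
L_1(z) = (z + 4)(z - 1)(z - 4) / [30] = (1/30)z^3 - (1/30)z^2 - (8/15)z + 8/15
L_2(z) = (z + 4)(z + 1)(z - 4) / [-30] = -(1/30)z^3 - (1/30)z^2 + (8/15)z + 8/15
L_3(z) = (z + 4)(z + 1)(z - 1) / [120] = (1/120)z^3 + (1/30)z^2 - (1/120)z - 1/30
h(z) = (-279)·L_0 + (-6)·L_1 + 6·L_2 + 249·L_3
Only the coefficient of z^3 is needed; take it from each L_i and combine:
(-279)·(-1/120) + (-6)·(1/30) + 6·(-1/30) + 249·(1/120) = 4

4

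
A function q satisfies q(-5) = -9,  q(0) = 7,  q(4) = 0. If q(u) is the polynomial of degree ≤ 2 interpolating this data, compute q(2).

57/10

L_0(2) = (2)·(-2)/[(-5)·(-9)] = -4/45
L_1(2) = (7)·(-2)/[(5)·(-4)] = 7/10
L_2(2) = (7)·(2)/[(9)·(4)] = 7/18
Sum: (-9)·(-4/45) + 7·(7/10) + 0 = 57/10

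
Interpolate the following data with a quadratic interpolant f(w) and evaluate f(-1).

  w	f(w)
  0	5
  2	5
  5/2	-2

-59/5

Evaluate each Lagrange basis at w = -1:
L_0(-1) = (-3)·(-7/2)/[(-2)·(-5/2)] = 21/10
L_1(-1) = (-1)·(-7/2)/[(2)·(-1/2)] = -7/2
L_2(-1) = (-1)·(-3)/[(5/2)·(1/2)] = 12/5
Sum: 5·(21/10) + 5·(-7/2) + (-2)·(12/5) = -59/5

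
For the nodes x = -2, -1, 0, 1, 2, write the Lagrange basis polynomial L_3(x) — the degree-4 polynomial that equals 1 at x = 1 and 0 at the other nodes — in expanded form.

L_3(x) = (x + 2)(x + 1)x(x - 2) / [(3)·(2)·(1)·(-1)]
       = (x^4 + x^3 - 4x^2 - 4x) / (-6)

L_3(x) = -(1/6)x^4 - (1/6)x^3 + (2/3)x^2 + (2/3)x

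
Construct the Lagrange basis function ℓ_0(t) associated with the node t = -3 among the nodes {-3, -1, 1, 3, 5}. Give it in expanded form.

ℓ_0(t) = (t + 1)(t - 1)(t - 3)(t - 5) / [(-2)·(-4)·(-6)·(-8)]
       = (t^4 - 8t^3 + 14t^2 + 8t - 15) / (384)

ℓ_0(t) = (1/384)t^4 - (1/48)t^3 + (7/192)t^2 + (1/48)t - 5/128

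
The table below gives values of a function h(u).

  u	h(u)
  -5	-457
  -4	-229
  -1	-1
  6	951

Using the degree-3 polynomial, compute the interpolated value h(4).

L_0(4) = (8)·(5)·(-2)/[(-1)·(-4)·(-11)] = 20/11
L_1(4) = (9)·(5)·(-2)/[(1)·(-3)·(-10)] = -3
L_2(4) = (9)·(8)·(-2)/[(4)·(3)·(-7)] = 12/7
L_3(4) = (9)·(8)·(5)/[(11)·(10)·(7)] = 36/77
Sum: (-457)·(20/11) + (-229)·(-3) + (-1)·(12/7) + 951·(36/77) = 299

299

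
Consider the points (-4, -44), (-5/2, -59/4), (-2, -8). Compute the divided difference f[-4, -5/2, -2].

-3

f[-4,-5/2] = (-59/4 - (-44)) / (-5/2 - (-4)) = 39/2
f[-5/2,-2] = (-8 - (-59/4)) / (-2 - (-5/2)) = 27/2
f[-4,-5/2,-2] = (27/2 - 39/2) / (-2 - (-4)) = -3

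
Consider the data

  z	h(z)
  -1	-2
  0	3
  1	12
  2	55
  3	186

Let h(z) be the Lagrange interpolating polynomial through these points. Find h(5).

1048

Evaluate each Lagrange basis at z = 5:
L_0(5) = (5)·(4)·(3)·(2)/[(-1)·(-2)·(-3)·(-4)] = 5
L_1(5) = (6)·(4)·(3)·(2)/[(1)·(-1)·(-2)·(-3)] = -24
L_2(5) = (6)·(5)·(3)·(2)/[(2)·(1)·(-1)·(-2)] = 45
L_3(5) = (6)·(5)·(4)·(2)/[(3)·(2)·(1)·(-1)] = -40
L_4(5) = (6)·(5)·(4)·(3)/[(4)·(3)·(2)·(1)] = 15
Sum: (-2)·(5) + 3·(-24) + 12·(45) + 55·(-40) + 186·(15) = 1048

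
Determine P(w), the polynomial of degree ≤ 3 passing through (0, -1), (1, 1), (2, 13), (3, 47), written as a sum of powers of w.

Build the Lagrange basis polynomials:
L_0(w) = (w - 1)(w - 2)(w - 3) / [-6] = -(1/6)w^3 + w^2 - (11/6)w + 1
L_1(w) = w(w - 2)(w - 3) / [2] = (1/2)w^3 - (5/2)w^2 + 3w
L_2(w) = w(w - 1)(w - 3) / [-2] = -(1/2)w^3 + 2w^2 - (3/2)w
L_3(w) = w(w - 1)(w - 2) / [6] = (1/6)w^3 - (1/2)w^2 + (1/3)w
P(w) = (-1)·L_0 + 1·L_1 + 13·L_2 + 47·L_3
  (-1)·L_0(w) = (1/6)w^3 - w^2 + (11/6)w - 1
  1·L_1(w) = (1/2)w^3 - (5/2)w^2 + 3w
  13·L_2(w) = -(13/2)w^3 + 26w^2 - (39/2)w
  47·L_3(w) = (47/6)w^3 - (47/2)w^2 + (47/3)w
Adding term by term: 2w^3 - w^2 + w - 1

P(w) = 2w^3 - w^2 + w - 1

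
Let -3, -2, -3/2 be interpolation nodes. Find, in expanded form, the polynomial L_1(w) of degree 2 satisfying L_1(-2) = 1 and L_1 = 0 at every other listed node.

L_1(w) = -2w^2 - 9w - 9

L_1(w) = (w + 3)(w + 3/2) / [(1)·(-1/2)]
       = (w^2 + (9/2)w + 9/2) / (-1/2)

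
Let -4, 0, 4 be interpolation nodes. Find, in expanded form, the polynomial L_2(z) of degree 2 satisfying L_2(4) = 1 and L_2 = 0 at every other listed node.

L_2(z) = (1/32)z^2 + (1/8)z

L_2(z) = (z + 4)z / [(8)·(4)]
       = (z^2 + 4z) / (32)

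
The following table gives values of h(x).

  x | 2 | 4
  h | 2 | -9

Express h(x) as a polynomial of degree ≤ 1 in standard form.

L_0(x) = (x - 4) / [-2] = -(1/2)x + 2
L_1(x) = (x - 2) / [2] = (1/2)x - 1
h(x) = 2·L_0 + (-9)·L_1
  2·L_0(x) = -x + 4
  (-9)·L_1(x) = -(9/2)x + 9
Adding term by term: -(11/2)x + 13

h(x) = -(11/2)x + 13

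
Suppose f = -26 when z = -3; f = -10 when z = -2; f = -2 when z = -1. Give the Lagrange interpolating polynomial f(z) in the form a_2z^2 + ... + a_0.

Build the Lagrange basis polynomials:
L_0(z) = (z + 2)(z + 1) / [2] = (1/2)z^2 + (3/2)z + 1
L_1(z) = (z + 3)(z + 1) / [-1] = -z^2 - 4z - 3
L_2(z) = (z + 3)(z + 2) / [2] = (1/2)z^2 + (5/2)z + 3
f(z) = (-26)·L_0 + (-10)·L_1 + (-2)·L_2
  (-26)·L_0(z) = -13z^2 - 39z - 26
  (-10)·L_1(z) = 10z^2 + 40z + 30
  (-2)·L_2(z) = -z^2 - 5z - 6
Adding term by term: -4z^2 - 4z - 2

f(z) = -4z^2 - 4z - 2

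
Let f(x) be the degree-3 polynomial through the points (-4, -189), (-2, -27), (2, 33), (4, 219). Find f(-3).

Using Newton's divided-difference form:
f[-4,-2] = (-27 - (-189)) / (-2 - (-4)) = 81
f[-2,2] = (33 - (-27)) / (2 - (-2)) = 15
f[2,4] = (219 - 33) / (4 - 2) = 93
f[-4,-2,2] = (15 - 81) / (2 - (-4)) = -11
f[-2,2,4] = (93 - 15) / (4 - (-2)) = 13
f[-4,-2,2,4] = (13 - (-11)) / (4 - (-4)) = 3
f(-3) = -189 + 81·(1) + (-11)·(1)·(-1) + 3·(1)·(-1)·(-5) = -82

-82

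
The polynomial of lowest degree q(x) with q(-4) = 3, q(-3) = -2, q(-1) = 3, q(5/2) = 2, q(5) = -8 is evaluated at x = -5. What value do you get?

Using Newton's divided-difference form:
q[-4,-3] = (-2 - 3) / (-3 - (-4)) = -5
q[-3,-1] = (3 - (-2)) / (-1 - (-3)) = 5/2
q[-1,5/2] = (2 - 3) / (5/2 - (-1)) = -2/7
q[5/2,5] = (-8 - 2) / (5 - 5/2) = -4
q[-4,-3,-1] = (5/2 - (-5)) / (-1 - (-4)) = 5/2
q[-3,-1,5/2] = (-2/7 - 5/2) / (5/2 - (-3)) = -39/77
q[-1,5/2,5] = (-4 - (-2/7)) / (5 - (-1)) = -13/21
q[-4,-3,-1,5/2] = (-39/77 - 5/2) / (5/2 - (-4)) = -463/1001
q[-3,-1,5/2,5] = (-13/21 - (-39/77)) / (5 - (-3)) = -13/924
q[-4,-3,-1,5/2,5] = (-13/924 - (-463/1001)) / (5 - (-4)) = 5387/108108
q(-5) = 3 + (-5)·(-1) + (5/2)·(-1)·(-2) + (-463/1001)·(-1)·(-2)·(-4) + (5387/108108)·(-1)·(-2)·(-4)·(-15/2) = 177388/9009

177388/9009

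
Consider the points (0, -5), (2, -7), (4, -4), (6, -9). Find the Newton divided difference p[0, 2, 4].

p[0,2] = (-7 - (-5)) / (2 - 0) = -1
p[2,4] = (-4 - (-7)) / (4 - 2) = 3/2
p[0,2,4] = (3/2 - (-1)) / (4 - 0) = 5/8

5/8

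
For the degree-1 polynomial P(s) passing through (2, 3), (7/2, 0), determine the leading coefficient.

The leading coefficient equals the top divided difference P[2,7/2].
P[2,7/2] = (0 - 3) / (7/2 - 2) = -2

-2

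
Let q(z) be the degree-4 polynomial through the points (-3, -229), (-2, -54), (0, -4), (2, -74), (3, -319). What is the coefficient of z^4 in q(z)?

Build the Lagrange basis polynomials:
L_0(z) = (z + 2)z(z - 2)(z - 3) / [90] = (1/90)z^4 - (1/30)z^3 - (2/45)z^2 + (2/15)z
L_1(z) = (z + 3)z(z - 2)(z - 3) / [-40] = -(1/40)z^4 + (1/20)z^3 + (9/40)z^2 - (9/20)z
L_2(z) = (z + 3)(z + 2)(z - 2)(z - 3) / [36] = (1/36)z^4 - (13/36)z^2 + 1
L_3(z) = (z + 3)(z + 2)z(z - 3) / [-40] = -(1/40)z^4 - (1/20)z^3 + (9/40)z^2 + (9/20)z
L_4(z) = (z + 3)(z + 2)z(z - 2) / [90] = (1/90)z^4 + (1/30)z^3 - (2/45)z^2 - (2/15)z
q(z) = (-229)·L_0 + (-54)·L_1 + (-4)·L_2 + (-74)·L_3 + (-319)·L_4
Only the coefficient of z^4 is needed; take it from each L_i and combine:
(-229)·(1/90) + (-54)·(-1/40) + (-4)·(1/36) + (-74)·(-1/40) + (-319)·(1/90) = -3

-3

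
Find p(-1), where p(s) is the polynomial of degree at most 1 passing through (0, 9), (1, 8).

10

Evaluate each Lagrange basis at s = -1:
L_0(-1) = (-2)/[(-1)] = 2
L_1(-1) = (-1)/[(1)] = -1
Sum: 9·(2) + 8·(-1) = 10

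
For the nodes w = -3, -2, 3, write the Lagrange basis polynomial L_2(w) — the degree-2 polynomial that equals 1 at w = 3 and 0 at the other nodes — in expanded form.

L_2(w) = (w + 3)(w + 2) / [(6)·(5)]
       = (w^2 + 5w + 6) / (30)

L_2(w) = (1/30)w^2 + (1/6)w + 1/5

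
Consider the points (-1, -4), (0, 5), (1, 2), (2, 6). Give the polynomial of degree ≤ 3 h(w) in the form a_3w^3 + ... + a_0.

Newton's divided differences:
h[-1,0] = (5 - (-4)) / (0 - (-1)) = 9
h[0,1] = (2 - 5) / (1 - 0) = -3
h[1,2] = (6 - 2) / (2 - 1) = 4
h[-1,0,1] = (-3 - 9) / (1 - (-1)) = -6
h[0,1,2] = (4 - (-3)) / (2 - 0) = 7/2
h[-1,0,1,2] = (7/2 - (-6)) / (2 - (-1)) = 19/6
h(w) = -4 + 9·(w + 1) + (-6)·(w + 1)w + (19/6)·(w + 1)w(w - 1)
Expanding: h(w) = (19/6)w^3 - 6w^2 - (1/6)w + 5

h(w) = (19/6)w^3 - 6w^2 - (1/6)w + 5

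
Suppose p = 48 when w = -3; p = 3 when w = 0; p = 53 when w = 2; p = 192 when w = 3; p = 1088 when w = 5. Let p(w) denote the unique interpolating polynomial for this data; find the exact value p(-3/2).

183/16

L_0(-3/2) = (-3/2)·(-7/2)·(-9/2)·(-13/2)/[(-3)·(-5)·(-6)·(-8)] = 273/1280
L_1(-3/2) = (3/2)·(-7/2)·(-9/2)·(-13/2)/[(3)·(-2)·(-3)·(-5)] = 273/160
L_2(-3/2) = (3/2)·(-3/2)·(-9/2)·(-13/2)/[(5)·(2)·(-1)·(-3)] = -351/160
L_3(-3/2) = (3/2)·(-3/2)·(-7/2)·(-13/2)/[(6)·(3)·(1)·(-2)] = 91/64
L_4(-3/2) = (3/2)·(-3/2)·(-7/2)·(-9/2)/[(8)·(5)·(3)·(2)] = -189/1280
Sum: 48·(273/1280) + 3·(273/160) + 53·(-351/160) + 192·(91/64) + 1088·(-189/1280) = 183/16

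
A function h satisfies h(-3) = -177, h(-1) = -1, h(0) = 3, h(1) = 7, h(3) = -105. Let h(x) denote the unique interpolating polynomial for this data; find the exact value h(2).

L_0(2) = (3)·(2)·(1)·(-1)/[(-2)·(-3)·(-4)·(-6)] = -1/24
L_1(2) = (5)·(2)·(1)·(-1)/[(2)·(-1)·(-2)·(-4)] = 5/8
L_2(2) = (5)·(3)·(1)·(-1)/[(3)·(1)·(-1)·(-3)] = -5/3
L_3(2) = (5)·(3)·(2)·(-1)/[(4)·(2)·(1)·(-2)] = 15/8
L_4(2) = (5)·(3)·(2)·(1)/[(6)·(4)·(3)·(2)] = 5/24
Sum: (-177)·(-1/24) + (-1)·(5/8) + 3·(-5/3) + 7·(15/8) + (-105)·(5/24) = -7

-7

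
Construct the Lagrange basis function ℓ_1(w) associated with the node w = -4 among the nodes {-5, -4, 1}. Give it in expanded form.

ℓ_1(w) = -(1/5)w^2 - (4/5)w + 1

ℓ_1(w) = (w + 5)(w - 1) / [(1)·(-5)]
       = (w^2 + 4w - 5) / (-5)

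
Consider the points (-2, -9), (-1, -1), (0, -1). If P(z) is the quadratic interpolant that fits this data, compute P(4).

Using Newton's divided-difference form:
P[-2,-1] = (-1 - (-9)) / (-1 - (-2)) = 8
P[-1,0] = (-1 - (-1)) / (0 - (-1)) = 0
P[-2,-1,0] = (0 - 8) / (0 - (-2)) = -4
P(4) = -9 + 8·(6) + (-4)·(6)·(5) = -81

-81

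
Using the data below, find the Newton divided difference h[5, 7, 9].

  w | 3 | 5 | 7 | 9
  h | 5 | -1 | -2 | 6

h[5,7] = (-2 - (-1)) / (7 - 5) = -1/2
h[7,9] = (6 - (-2)) / (9 - 7) = 4
h[5,7,9] = (4 - (-1/2)) / (9 - 5) = 9/8

9/8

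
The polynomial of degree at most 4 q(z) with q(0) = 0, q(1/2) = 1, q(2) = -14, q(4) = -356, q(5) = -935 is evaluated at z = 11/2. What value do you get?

Using Newton's divided-difference form:
q[0,1/2] = (1 - 0) / (1/2 - 0) = 2
q[1/2,2] = (-14 - 1) / (2 - 1/2) = -10
q[2,4] = (-356 - (-14)) / (4 - 2) = -171
q[4,5] = (-935 - (-356)) / (5 - 4) = -579
q[0,1/2,2] = (-10 - 2) / (2 - 0) = -6
q[1/2,2,4] = (-171 - (-10)) / (4 - 1/2) = -46
q[2,4,5] = (-579 - (-171)) / (5 - 2) = -136
q[0,1/2,2,4] = (-46 - (-6)) / (4 - 0) = -10
q[1/2,2,4,5] = (-136 - (-46)) / (5 - 1/2) = -20
q[0,1/2,2,4,5] = (-20 - (-10)) / (5 - 0) = -2
q(11/2) = 0 + 2·(11/2) + (-6)·(11/2)·(5) + (-10)·(11/2)·(5)·(7/2) + (-2)·(11/2)·(5)·(7/2)·(3/2) = -5621/4

-5621/4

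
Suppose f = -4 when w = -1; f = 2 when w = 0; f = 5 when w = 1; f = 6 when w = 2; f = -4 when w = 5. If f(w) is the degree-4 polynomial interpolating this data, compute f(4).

7/3

L_0(4) = (4)·(3)·(2)·(-1)/[(-1)·(-2)·(-3)·(-6)] = -2/3
L_1(4) = (5)·(3)·(2)·(-1)/[(1)·(-1)·(-2)·(-5)] = 3
L_2(4) = (5)·(4)·(2)·(-1)/[(2)·(1)·(-1)·(-4)] = -5
L_3(4) = (5)·(4)·(3)·(-1)/[(3)·(2)·(1)·(-3)] = 10/3
L_4(4) = (5)·(4)·(3)·(2)/[(6)·(5)·(4)·(3)] = 1/3
Sum: (-4)·(-2/3) + 2·(3) + 5·(-5) + 6·(10/3) + (-4)·(1/3) = 7/3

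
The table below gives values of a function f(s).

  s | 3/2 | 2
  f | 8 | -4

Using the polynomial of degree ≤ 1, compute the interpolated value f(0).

44

L_0(0) = (-2)/[(-1/2)] = 4
L_1(0) = (-3/2)/[(1/2)] = -3
Sum: 8·(4) + (-4)·(-3) = 44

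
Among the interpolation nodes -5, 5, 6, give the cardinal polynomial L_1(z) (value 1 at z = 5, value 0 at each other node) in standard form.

L_1(z) = -(1/10)z^2 + (1/10)z + 3

L_1(z) = (z + 5)(z - 6) / [(10)·(-1)]
       = (z^2 - z - 30) / (-10)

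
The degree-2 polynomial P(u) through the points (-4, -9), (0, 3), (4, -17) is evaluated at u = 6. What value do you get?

Using Newton's divided-difference form:
P[-4,0] = (3 - (-9)) / (0 - (-4)) = 3
P[0,4] = (-17 - 3) / (4 - 0) = -5
P[-4,0,4] = (-5 - 3) / (4 - (-4)) = -1
P(6) = -9 + 3·(10) + (-1)·(10)·(6) = -39

-39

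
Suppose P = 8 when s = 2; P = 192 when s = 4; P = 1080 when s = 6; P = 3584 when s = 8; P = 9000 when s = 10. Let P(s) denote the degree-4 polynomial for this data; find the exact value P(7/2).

1715/16

L_0(7/2) = (-1/2)·(-5/2)·(-9/2)·(-13/2)/[(-2)·(-4)·(-6)·(-8)] = 195/2048
L_1(7/2) = (3/2)·(-5/2)·(-9/2)·(-13/2)/[(2)·(-2)·(-4)·(-6)] = 585/512
L_2(7/2) = (3/2)·(-1/2)·(-9/2)·(-13/2)/[(4)·(2)·(-2)·(-4)] = -351/1024
L_3(7/2) = (3/2)·(-1/2)·(-5/2)·(-13/2)/[(6)·(4)·(2)·(-2)] = 65/512
L_4(7/2) = (3/2)·(-1/2)·(-5/2)·(-9/2)/[(8)·(6)·(4)·(2)] = -45/2048
Sum: 8·(195/2048) + 192·(585/512) + 1080·(-351/1024) + 3584·(65/512) + 9000·(-45/2048) = 1715/16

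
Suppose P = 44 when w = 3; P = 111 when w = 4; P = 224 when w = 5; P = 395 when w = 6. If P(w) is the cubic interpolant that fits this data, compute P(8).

959

Using Newton's divided-difference form:
P[3,4] = (111 - 44) / (4 - 3) = 67
P[4,5] = (224 - 111) / (5 - 4) = 113
P[5,6] = (395 - 224) / (6 - 5) = 171
P[3,4,5] = (113 - 67) / (5 - 3) = 23
P[4,5,6] = (171 - 113) / (6 - 4) = 29
P[3,4,5,6] = (29 - 23) / (6 - 3) = 2
P(8) = 44 + 67·(5) + 23·(5)·(4) + 2·(5)·(4)·(3) = 959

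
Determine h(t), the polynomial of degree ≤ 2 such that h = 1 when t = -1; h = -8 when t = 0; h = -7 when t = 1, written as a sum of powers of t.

Newton's divided differences:
h[-1,0] = (-8 - 1) / (0 - (-1)) = -9
h[0,1] = (-7 - (-8)) / (1 - 0) = 1
h[-1,0,1] = (1 - (-9)) / (1 - (-1)) = 5
h(t) = 1 + (-9)·(t + 1) + 5·(t + 1)t
Expanding: h(t) = 5t^2 - 4t - 8

h(t) = 5t^2 - 4t - 8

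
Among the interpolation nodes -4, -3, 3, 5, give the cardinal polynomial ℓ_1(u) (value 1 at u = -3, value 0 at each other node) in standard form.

ℓ_1(u) = (u + 4)(u - 3)(u - 5) / [(1)·(-6)·(-8)]
       = (u^3 - 4u^2 - 17u + 60) / (48)

ℓ_1(u) = (1/48)u^3 - (1/12)u^2 - (17/48)u + 5/4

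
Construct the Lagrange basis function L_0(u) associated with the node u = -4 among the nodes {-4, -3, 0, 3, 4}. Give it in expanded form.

L_0(u) = (u + 3)u(u - 3)(u - 4) / [(-1)·(-4)·(-7)·(-8)]
       = (u^4 - 4u^3 - 9u^2 + 36u) / (224)

L_0(u) = (1/224)u^4 - (1/56)u^3 - (9/224)u^2 + (9/56)u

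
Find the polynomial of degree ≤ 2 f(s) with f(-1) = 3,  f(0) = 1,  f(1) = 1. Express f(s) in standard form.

Build the Lagrange basis polynomials:
L_0(s) = s(s - 1) / [2] = (1/2)s^2 - (1/2)s
L_1(s) = (s + 1)(s - 1) / [-1] = -s^2 + 1
L_2(s) = (s + 1)s / [2] = (1/2)s^2 + (1/2)s
f(s) = 3·L_0 + 1·L_1 + 1·L_2
  3·L_0(s) = (3/2)s^2 - (3/2)s
  1·L_1(s) = -s^2 + 1
  1·L_2(s) = (1/2)s^2 + (1/2)s
Adding term by term: s^2 - s + 1

f(s) = s^2 - s + 1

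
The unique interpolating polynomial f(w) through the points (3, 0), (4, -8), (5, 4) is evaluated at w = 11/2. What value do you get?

35/2

L_0(11/2) = (3/2)·(1/2)/[(-1)·(-2)] = 3/8
L_1(11/2) = (5/2)·(1/2)/[(1)·(-1)] = -5/4
L_2(11/2) = (5/2)·(3/2)/[(2)·(1)] = 15/8
Sum: 0 + (-8)·(-5/4) + 4·(15/8) = 35/2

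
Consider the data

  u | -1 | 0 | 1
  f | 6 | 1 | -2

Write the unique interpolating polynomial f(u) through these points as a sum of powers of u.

Newton's divided differences:
f[-1,0] = (1 - 6) / (0 - (-1)) = -5
f[0,1] = (-2 - 1) / (1 - 0) = -3
f[-1,0,1] = (-3 - (-5)) / (1 - (-1)) = 1
f(u) = 6 + (-5)·(u + 1) + 1·(u + 1)u
Expanding: f(u) = u^2 - 4u + 1

f(u) = u^2 - 4u + 1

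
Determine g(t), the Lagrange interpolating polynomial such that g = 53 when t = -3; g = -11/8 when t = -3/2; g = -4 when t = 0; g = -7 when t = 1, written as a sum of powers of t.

g(t) = -3t^3 - 2t^2 + 2t - 4

Build the Lagrange basis polynomials:
L_0(t) = (t + 3/2)t(t - 1) / [-18] = -(1/18)t^3 - (1/36)t^2 + (1/12)t
L_1(t) = (t + 3)t(t - 1) / [45/8] = (8/45)t^3 + (16/45)t^2 - (8/15)t
L_2(t) = (t + 3)(t + 3/2)(t - 1) / [-9/2] = -(2/9)t^3 - (7/9)t^2 + 1
L_3(t) = (t + 3)(t + 3/2)t / [10] = (1/10)t^3 + (9/20)t^2 + (9/20)t
g(t) = 53·L_0 + (-11/8)·L_1 + (-4)·L_2 + (-7)·L_3
  53·L_0(t) = -(53/18)t^3 - (53/36)t^2 + (53/12)t
  (-11/8)·L_1(t) = -(11/45)t^3 - (22/45)t^2 + (11/15)t
  (-4)·L_2(t) = (8/9)t^3 + (28/9)t^2 - 4
  (-7)·L_3(t) = -(7/10)t^3 - (63/20)t^2 - (63/20)t
Adding term by term: -3t^3 - 2t^2 + 2t - 4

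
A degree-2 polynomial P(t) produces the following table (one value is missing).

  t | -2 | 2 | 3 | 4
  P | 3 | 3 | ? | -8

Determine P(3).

-19/12

The 3 known values determine P uniquely (degree ≤ 2).
Evaluate each Lagrange basis at t = 3:
L_0(3) = (1)·(-1)/[(-4)·(-6)] = -1/24
L_1(3) = (5)·(-1)/[(4)·(-2)] = 5/8
L_2(3) = (5)·(1)/[(6)·(2)] = 5/12
Sum: 3·(-1/24) + 3·(5/8) + (-8)·(5/12) = -19/12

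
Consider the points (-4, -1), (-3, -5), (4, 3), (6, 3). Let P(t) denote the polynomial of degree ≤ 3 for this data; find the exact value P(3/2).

-521/224

L_0(3/2) = (9/2)·(-5/2)·(-9/2)/[(-1)·(-8)·(-10)] = -81/128
L_1(3/2) = (11/2)·(-5/2)·(-9/2)/[(1)·(-7)·(-9)] = 55/56
L_2(3/2) = (11/2)·(9/2)·(-9/2)/[(8)·(7)·(-2)] = 891/896
L_3(3/2) = (11/2)·(9/2)·(-5/2)/[(10)·(9)·(2)] = -11/32
Sum: (-1)·(-81/128) + (-5)·(55/56) + 3·(891/896) + 3·(-11/32) = -521/224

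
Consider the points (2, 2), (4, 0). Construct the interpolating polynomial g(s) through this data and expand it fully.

Build the Lagrange basis polynomials:
L_0(s) = (s - 4) / [-2] = -(1/2)s + 2
L_1(s) = (s - 2) / [2] = (1/2)s - 1
g(s) = 2·L_0 + 0·L_1
  2·L_0(s) = -s + 4
  0·L_1(s) = 0
Adding term by term: -s + 4

g(s) = -s + 4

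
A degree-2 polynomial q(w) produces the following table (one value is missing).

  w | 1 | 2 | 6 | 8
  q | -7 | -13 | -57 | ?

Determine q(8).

The 3 known values determine q uniquely (degree ≤ 2).
Evaluate each Lagrange basis at w = 8:
L_0(8) = (6)·(2)/[(-1)·(-5)] = 12/5
L_1(8) = (7)·(2)/[(1)·(-4)] = -7/2
L_2(8) = (7)·(6)/[(5)·(4)] = 21/10
Sum: (-7)·(12/5) + (-13)·(-7/2) + (-57)·(21/10) = -91

-91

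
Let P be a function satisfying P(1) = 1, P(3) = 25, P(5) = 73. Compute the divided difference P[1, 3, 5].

P[1,3] = (25 - 1) / (3 - 1) = 12
P[3,5] = (73 - 25) / (5 - 3) = 24
P[1,3,5] = (24 - 12) / (5 - 1) = 3

3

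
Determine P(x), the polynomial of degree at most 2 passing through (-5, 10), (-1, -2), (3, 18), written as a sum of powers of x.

L_0(x) = (x + 1)(x - 3) / [32] = (1/32)x^2 - (1/16)x - 3/32
L_1(x) = (x + 5)(x - 3) / [-16] = -(1/16)x^2 - (1/8)x + 15/16
L_2(x) = (x + 5)(x + 1) / [32] = (1/32)x^2 + (3/16)x + 5/32
P(x) = 10·L_0 + (-2)·L_1 + 18·L_2
  10·L_0(x) = (5/16)x^2 - (5/8)x - 15/16
  (-2)·L_1(x) = (1/8)x^2 + (1/4)x - 15/8
  18·L_2(x) = (9/16)x^2 + (27/8)x + 45/16
Adding term by term: x^2 + 3x

P(x) = x^2 + 3x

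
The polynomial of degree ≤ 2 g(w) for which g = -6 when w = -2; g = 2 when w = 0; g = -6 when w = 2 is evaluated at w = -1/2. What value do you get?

3/2

Using Newton's divided-difference form:
g[-2,0] = (2 - (-6)) / (0 - (-2)) = 4
g[0,2] = (-6 - 2) / (2 - 0) = -4
g[-2,0,2] = (-4 - 4) / (2 - (-2)) = -2
g(-1/2) = -6 + 4·(3/2) + (-2)·(3/2)·(-1/2) = 3/2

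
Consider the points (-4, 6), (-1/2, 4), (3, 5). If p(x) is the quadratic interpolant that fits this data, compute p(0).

Using Newton's divided-difference form:
p[-4,-1/2] = (4 - 6) / (-1/2 - (-4)) = -4/7
p[-1/2,3] = (5 - 4) / (3 - (-1/2)) = 2/7
p[-4,-1/2,3] = (2/7 - (-4/7)) / (3 - (-4)) = 6/49
p(0) = 6 + (-4/7)·(4) + (6/49)·(4)·(1/2) = 194/49

194/49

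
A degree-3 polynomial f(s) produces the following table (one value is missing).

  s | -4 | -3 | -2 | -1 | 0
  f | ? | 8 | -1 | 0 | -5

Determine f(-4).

The 4 known values determine f uniquely (degree ≤ 3).
Evaluate each Lagrange basis at s = -4:
L_0(-4) = (-2)·(-3)·(-4)/[(-1)·(-2)·(-3)] = 4
L_1(-4) = (-1)·(-3)·(-4)/[(1)·(-1)·(-2)] = -6
L_2(-4) = (-1)·(-2)·(-4)/[(2)·(1)·(-1)] = 4
L_3(-4) = (-1)·(-2)·(-3)/[(3)·(2)·(1)] = -1
Sum: 8·(4) + (-1)·(-6) + 0 + (-5)·(-1) = 43

43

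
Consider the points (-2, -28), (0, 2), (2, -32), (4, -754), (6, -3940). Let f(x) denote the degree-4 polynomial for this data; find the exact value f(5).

Using Newton's divided-difference form:
f[-2,0] = (2 - (-28)) / (0 - (-2)) = 15
f[0,2] = (-32 - 2) / (2 - 0) = -17
f[2,4] = (-754 - (-32)) / (4 - 2) = -361
f[4,6] = (-3940 - (-754)) / (6 - 4) = -1593
f[-2,0,2] = (-17 - 15) / (2 - (-2)) = -8
f[0,2,4] = (-361 - (-17)) / (4 - 0) = -86
f[2,4,6] = (-1593 - (-361)) / (6 - 2) = -308
f[-2,0,2,4] = (-86 - (-8)) / (4 - (-2)) = -13
f[0,2,4,6] = (-308 - (-86)) / (6 - 0) = -37
f[-2,0,2,4,6] = (-37 - (-13)) / (6 - (-2)) = -3
f(5) = -28 + 15·(7) + (-8)·(7)·(5) + (-13)·(7)·(5)·(3) + (-3)·(7)·(5)·(3)·(1) = -1883

-1883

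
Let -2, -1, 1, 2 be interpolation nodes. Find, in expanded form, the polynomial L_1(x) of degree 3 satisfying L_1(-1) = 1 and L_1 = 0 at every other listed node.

L_1(x) = (x + 2)(x - 1)(x - 2) / [(1)·(-2)·(-3)]
       = (x^3 - x^2 - 4x + 4) / (6)

L_1(x) = (1/6)x^3 - (1/6)x^2 - (2/3)x + 2/3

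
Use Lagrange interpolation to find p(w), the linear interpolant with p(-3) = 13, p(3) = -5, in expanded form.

Build the Lagrange basis polynomials:
L_0(w) = (w - 3) / [-6] = -(1/6)w + 1/2
L_1(w) = (w + 3) / [6] = (1/6)w + 1/2
p(w) = 13·L_0 + (-5)·L_1
  13·L_0(w) = -(13/6)w + 13/2
  (-5)·L_1(w) = -(5/6)w - 5/2
Adding term by term: -3w + 4

p(w) = -3w + 4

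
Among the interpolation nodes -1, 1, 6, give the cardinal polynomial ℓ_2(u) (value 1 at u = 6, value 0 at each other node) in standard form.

ℓ_2(u) = (1/35)u^2 - 1/35

ℓ_2(u) = (u + 1)(u - 1) / [(7)·(5)]
       = (u^2 - 1) / (35)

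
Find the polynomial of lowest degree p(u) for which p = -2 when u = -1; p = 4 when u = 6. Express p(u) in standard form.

p(u) = (6/7)u - 8/7

Build the Lagrange basis polynomials:
L_0(u) = (u - 6) / [-7] = -(1/7)u + 6/7
L_1(u) = (u + 1) / [7] = (1/7)u + 1/7
p(u) = (-2)·L_0 + 4·L_1
  (-2)·L_0(u) = (2/7)u - 12/7
  4·L_1(u) = (4/7)u + 4/7
Adding term by term: (6/7)u - 8/7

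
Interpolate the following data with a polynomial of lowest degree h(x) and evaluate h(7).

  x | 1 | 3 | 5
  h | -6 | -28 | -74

Evaluate each Lagrange basis at x = 7:
L_0(7) = (4)·(2)/[(-2)·(-4)] = 1
L_1(7) = (6)·(2)/[(2)·(-2)] = -3
L_2(7) = (6)·(4)/[(4)·(2)] = 3
Sum: (-6)·(1) + (-28)·(-3) + (-74)·(3) = -144

-144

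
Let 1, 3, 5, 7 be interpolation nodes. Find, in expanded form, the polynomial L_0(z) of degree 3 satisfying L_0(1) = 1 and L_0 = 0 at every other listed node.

L_0(z) = (z - 3)(z - 5)(z - 7) / [(-2)·(-4)·(-6)]
       = (z^3 - 15z^2 + 71z - 105) / (-48)

L_0(z) = -(1/48)z^3 + (5/16)z^2 - (71/48)z + 35/16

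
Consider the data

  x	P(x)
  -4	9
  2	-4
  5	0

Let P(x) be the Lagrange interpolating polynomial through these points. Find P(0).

L_0(0) = (-2)·(-5)/[(-6)·(-9)] = 5/27
L_1(0) = (4)·(-5)/[(6)·(-3)] = 10/9
L_2(0) = (4)·(-2)/[(9)·(3)] = -8/27
Sum: 9·(5/27) + (-4)·(10/9) + 0 = -25/9

-25/9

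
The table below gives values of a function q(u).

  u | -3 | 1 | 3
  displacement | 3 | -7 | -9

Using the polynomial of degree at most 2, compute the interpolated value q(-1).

Evaluate each Lagrange basis at u = -1:
L_0(-1) = (-2)·(-4)/[(-4)·(-6)] = 1/3
L_1(-1) = (2)·(-4)/[(4)·(-2)] = 1
L_2(-1) = (2)·(-2)/[(6)·(2)] = -1/3
Sum: 3·(1/3) + (-7)·(1) + (-9)·(-1/3) = -3

-3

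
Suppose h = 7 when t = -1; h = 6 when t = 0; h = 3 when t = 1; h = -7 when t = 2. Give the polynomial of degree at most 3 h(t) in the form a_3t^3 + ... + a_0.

h(t) = -(5/6)t^3 - t^2 - (7/6)t + 6

Build the Lagrange basis polynomials:
L_0(t) = t(t - 1)(t - 2) / [-6] = -(1/6)t^3 + (1/2)t^2 - (1/3)t
L_1(t) = (t + 1)(t - 1)(t - 2) / [2] = (1/2)t^3 - t^2 - (1/2)t + 1
L_2(t) = (t + 1)t(t - 2) / [-2] = -(1/2)t^3 + (1/2)t^2 + t
L_3(t) = (t + 1)t(t - 1) / [6] = (1/6)t^3 - (1/6)t
h(t) = 7·L_0 + 6·L_1 + 3·L_2 + (-7)·L_3
  7·L_0(t) = -(7/6)t^3 + (7/2)t^2 - (7/3)t
  6·L_1(t) = 3t^3 - 6t^2 - 3t + 6
  3·L_2(t) = -(3/2)t^3 + (3/2)t^2 + 3t
  (-7)·L_3(t) = -(7/6)t^3 + (7/6)t
Adding term by term: -(5/6)t^3 - t^2 - (7/6)t + 6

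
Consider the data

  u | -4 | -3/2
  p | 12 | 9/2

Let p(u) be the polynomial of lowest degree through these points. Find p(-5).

Evaluate each Lagrange basis at u = -5:
L_0(-5) = (-7/2)/[(-5/2)] = 7/5
L_1(-5) = (-1)/[(5/2)] = -2/5
Sum: 12·(7/5) + 9/2·(-2/5) = 15

15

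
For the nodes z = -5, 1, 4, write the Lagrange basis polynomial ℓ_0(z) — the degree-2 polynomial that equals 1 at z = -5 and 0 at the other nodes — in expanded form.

ℓ_0(z) = (z - 1)(z - 4) / [(-6)·(-9)]
       = (z^2 - 5z + 4) / (54)

ℓ_0(z) = (1/54)z^2 - (5/54)z + 2/27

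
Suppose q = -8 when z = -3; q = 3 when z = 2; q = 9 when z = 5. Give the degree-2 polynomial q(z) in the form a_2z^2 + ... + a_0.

Newton's divided differences:
q[-3,2] = (3 - (-8)) / (2 - (-3)) = 11/5
q[2,5] = (9 - 3) / (5 - 2) = 2
q[-3,2,5] = (2 - 11/5) / (5 - (-3)) = -1/40
q(z) = -8 + (11/5)·(z + 3) + (-1/40)·(z + 3)(z - 2)
Expanding: q(z) = -(1/40)z^2 + (87/40)z - 5/4

q(z) = -(1/40)z^2 + (87/40)z - 5/4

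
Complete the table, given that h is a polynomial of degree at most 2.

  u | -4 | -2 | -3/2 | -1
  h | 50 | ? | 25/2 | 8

The 3 known values determine h uniquely (degree ≤ 2).
L_0(-2) = (-1/2)·(-1)/[(-5/2)·(-3)] = 1/15
L_1(-2) = (2)·(-1)/[(5/2)·(-1/2)] = 8/5
L_2(-2) = (2)·(-1/2)/[(3)·(1/2)] = -2/3
Sum: 50·(1/15) + 25/2·(8/5) + 8·(-2/3) = 18

18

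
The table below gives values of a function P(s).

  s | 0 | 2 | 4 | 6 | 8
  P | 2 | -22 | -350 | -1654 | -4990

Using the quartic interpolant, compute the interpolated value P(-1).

5

Using Newton's divided-difference form:
P[0,2] = (-22 - 2) / (2 - 0) = -12
P[2,4] = (-350 - (-22)) / (4 - 2) = -164
P[4,6] = (-1654 - (-350)) / (6 - 4) = -652
P[6,8] = (-4990 - (-1654)) / (8 - 6) = -1668
P[0,2,4] = (-164 - (-12)) / (4 - 0) = -38
P[2,4,6] = (-652 - (-164)) / (6 - 2) = -122
P[4,6,8] = (-1668 - (-652)) / (8 - 4) = -254
P[0,2,4,6] = (-122 - (-38)) / (6 - 0) = -14
P[2,4,6,8] = (-254 - (-122)) / (8 - 2) = -22
P[0,2,4,6,8] = (-22 - (-14)) / (8 - 0) = -1
P(-1) = 2 + (-12)·(-1) + (-38)·(-1)·(-3) + (-14)·(-1)·(-3)·(-5) + (-1)·(-1)·(-3)·(-5)·(-7) = 5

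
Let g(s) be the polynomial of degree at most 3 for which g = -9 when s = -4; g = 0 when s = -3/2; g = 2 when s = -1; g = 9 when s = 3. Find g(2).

Evaluate each Lagrange basis at s = 2:
L_0(2) = (7/2)·(3)·(-1)/[(-5/2)·(-3)·(-7)] = 1/5
L_1(2) = (6)·(3)·(-1)/[(5/2)·(-1/2)·(-9/2)] = -16/5
L_2(2) = (6)·(7/2)·(-1)/[(3)·(1/2)·(-4)] = 7/2
L_3(2) = (6)·(7/2)·(3)/[(7)·(9/2)·(4)] = 1/2
Sum: (-9)·(1/5) + 0 + 2·(7/2) + 9·(1/2) = 97/10

97/10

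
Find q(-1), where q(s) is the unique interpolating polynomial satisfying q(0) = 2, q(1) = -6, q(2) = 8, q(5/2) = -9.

Evaluate each Lagrange basis at s = -1:
L_0(-1) = (-2)·(-3)·(-7/2)/[(-1)·(-2)·(-5/2)] = 21/5
L_1(-1) = (-1)·(-3)·(-7/2)/[(1)·(-1)·(-3/2)] = -7
L_2(-1) = (-1)·(-2)·(-7/2)/[(2)·(1)·(-1/2)] = 7
L_3(-1) = (-1)·(-2)·(-3)/[(5/2)·(3/2)·(1/2)] = -16/5
Sum: 2·(21/5) + (-6)·(-7) + 8·(7) + (-9)·(-16/5) = 676/5

676/5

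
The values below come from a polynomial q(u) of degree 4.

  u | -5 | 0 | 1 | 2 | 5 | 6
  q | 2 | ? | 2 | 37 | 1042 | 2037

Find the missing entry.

-3

The 5 known values determine q uniquely (degree ≤ 4).
Evaluate each Lagrange basis at u = 0:
L_0(0) = (-1)·(-2)·(-5)·(-6)/[(-6)·(-7)·(-10)·(-11)] = 1/77
L_1(0) = (5)·(-2)·(-5)·(-6)/[(6)·(-1)·(-4)·(-5)] = 5/2
L_2(0) = (5)·(-1)·(-5)·(-6)/[(7)·(1)·(-3)·(-4)] = -25/14
L_3(0) = (5)·(-1)·(-2)·(-6)/[(10)·(4)·(3)·(-1)] = 1/2
L_4(0) = (5)·(-1)·(-2)·(-5)/[(11)·(5)·(4)·(1)] = -5/22
Sum: 2·(1/77) + 2·(5/2) + 37·(-25/14) + 1042·(1/2) + 2037·(-5/22) = -3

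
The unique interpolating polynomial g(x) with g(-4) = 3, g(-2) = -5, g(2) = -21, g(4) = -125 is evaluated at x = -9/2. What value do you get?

105/8

L_0(-9/2) = (-5/2)·(-13/2)·(-17/2)/[(-2)·(-6)·(-8)] = 1105/768
L_1(-9/2) = (-1/2)·(-13/2)·(-17/2)/[(2)·(-4)·(-6)] = -221/384
L_2(-9/2) = (-1/2)·(-5/2)·(-17/2)/[(6)·(4)·(-2)] = 85/384
L_3(-9/2) = (-1/2)·(-5/2)·(-13/2)/[(8)·(6)·(2)] = -65/768
Sum: 3·(1105/768) + (-5)·(-221/384) + (-21)·(85/384) + (-125)·(-65/768) = 105/8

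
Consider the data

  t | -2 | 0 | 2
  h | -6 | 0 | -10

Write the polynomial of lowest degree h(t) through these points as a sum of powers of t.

h(t) = -2t^2 - t

Build the Lagrange basis polynomials:
L_0(t) = t(t - 2) / [8] = (1/8)t^2 - (1/4)t
L_1(t) = (t + 2)(t - 2) / [-4] = -(1/4)t^2 + 1
L_2(t) = (t + 2)t / [8] = (1/8)t^2 + (1/4)t
h(t) = (-6)·L_0 + 0·L_1 + (-10)·L_2
  (-6)·L_0(t) = -(3/4)t^2 + (3/2)t
  0·L_1(t) = 0
  (-10)·L_2(t) = -(5/4)t^2 - (5/2)t
Adding term by term: -2t^2 - t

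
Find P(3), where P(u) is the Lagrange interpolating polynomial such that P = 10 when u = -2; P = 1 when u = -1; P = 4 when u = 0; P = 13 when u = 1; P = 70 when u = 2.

265

L_0(3) = (4)·(3)·(2)·(1)/[(-1)·(-2)·(-3)·(-4)] = 1
L_1(3) = (5)·(3)·(2)·(1)/[(1)·(-1)·(-2)·(-3)] = -5
L_2(3) = (5)·(4)·(2)·(1)/[(2)·(1)·(-1)·(-2)] = 10
L_3(3) = (5)·(4)·(3)·(1)/[(3)·(2)·(1)·(-1)] = -10
L_4(3) = (5)·(4)·(3)·(2)/[(4)·(3)·(2)·(1)] = 5
Sum: 10·(1) + 1·(-5) + 4·(10) + 13·(-10) + 70·(5) = 265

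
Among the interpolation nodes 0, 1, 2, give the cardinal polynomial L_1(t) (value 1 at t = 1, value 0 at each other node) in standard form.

L_1(t) = -t^2 + 2t

L_1(t) = t(t - 2) / [(1)·(-1)]
       = (t^2 - 2t) / (-1)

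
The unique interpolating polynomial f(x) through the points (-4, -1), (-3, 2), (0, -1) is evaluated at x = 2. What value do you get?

-13

Evaluate each Lagrange basis at x = 2:
L_0(2) = (5)·(2)/[(-1)·(-4)] = 5/2
L_1(2) = (6)·(2)/[(1)·(-3)] = -4
L_2(2) = (6)·(5)/[(4)·(3)] = 5/2
Sum: (-1)·(5/2) + 2·(-4) + (-1)·(5/2) = -13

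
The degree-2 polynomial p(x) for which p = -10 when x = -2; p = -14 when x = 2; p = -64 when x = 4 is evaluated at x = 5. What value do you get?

-101

Using Newton's divided-difference form:
p[-2,2] = (-14 - (-10)) / (2 - (-2)) = -1
p[2,4] = (-64 - (-14)) / (4 - 2) = -25
p[-2,2,4] = (-25 - (-1)) / (4 - (-2)) = -4
p(5) = -10 + (-1)·(7) + (-4)·(7)·(3) = -101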